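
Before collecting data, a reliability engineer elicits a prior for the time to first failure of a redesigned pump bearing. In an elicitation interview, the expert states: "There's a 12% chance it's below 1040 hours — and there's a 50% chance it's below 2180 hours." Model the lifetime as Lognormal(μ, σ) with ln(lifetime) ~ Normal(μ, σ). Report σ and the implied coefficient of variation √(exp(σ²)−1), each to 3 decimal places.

σ ≈ 0.630, CV ≈ 0.698

If T ~ Lognormal(μ,σ) then ln T ~ Normal(μ,σ), so the p-quantile of ln T is μ + z_p·σ.
ln(1040) = 6.947 and ln(2180) = 7.687; z_{0.12} = -1.175, z_{0.5} = 0.
σ = (7.687 − 6.947)/(0 − (-1.175)) = 0.630.
μ = 6.947 − (-1.175)·0.630 = 7.687.
CV = √(exp(σ²)−1) = √(exp(0.3968)−1) = 0.698.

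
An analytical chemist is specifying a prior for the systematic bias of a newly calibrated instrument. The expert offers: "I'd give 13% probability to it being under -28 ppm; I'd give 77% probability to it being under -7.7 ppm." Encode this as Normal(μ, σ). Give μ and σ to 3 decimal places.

For Normal(μ,σ), the p-quantile is μ + z_p·σ. Here z_{0.13} = -1.126, z_{0.77} = 0.7388.
So -28 = μ − 1.126σ and -7.7 = μ + 0.7388σ.
Subtracting: σ = (-7.7 − -28)/(0.7388 − (-1.126)) = 10.883.
Then μ = -28 − (-1.126)·10.883 = -15.741.

μ = -15.741, σ = 10.883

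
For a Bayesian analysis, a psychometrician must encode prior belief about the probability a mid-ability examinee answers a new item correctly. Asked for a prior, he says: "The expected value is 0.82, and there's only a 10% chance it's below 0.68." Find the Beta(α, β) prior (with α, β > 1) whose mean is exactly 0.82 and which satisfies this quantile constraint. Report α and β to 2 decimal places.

With mean 0.82 fixed, write α = 0.82s, β = 0.18s where s = α+β.
Need P(θ < 0.68) = 0.1 under Beta(0.82s, 0.18s). Normal approximation: (q−m)/√(m(1−m)/s) ≈ z_{0.1} = -1.28, so s ≈ 0.82·0.18·(-1.28)²/(0.68−0.82)² = 12.4.
At s = 12.4: P(θ<0.68) ≈ 0.107. Adjusting to match 0.1 gives s ≈ 13.37.
So α = 0.82·13.37 ≈ 10.96, β = 0.18·13.37 ≈ 2.41.

α ≈ 10.96, β ≈ 2.41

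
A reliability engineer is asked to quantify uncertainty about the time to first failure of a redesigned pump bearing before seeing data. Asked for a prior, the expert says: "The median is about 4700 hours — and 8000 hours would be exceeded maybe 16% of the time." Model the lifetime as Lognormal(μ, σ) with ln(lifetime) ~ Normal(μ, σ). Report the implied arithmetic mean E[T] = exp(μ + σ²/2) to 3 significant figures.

E[T] ≈ 5420 hours

If T ~ Lognormal(μ,σ) then ln T ~ Normal(μ,σ), so the p-quantile of ln T is μ + z_p·σ.
ln(4700) = 8.455 and ln(8000) = 8.987; z_{0.5} = 0, z_{0.84} = 0.9945.
σ = (8.987 − 8.455)/(0.9945 − (0)) = 0.535.
μ = 8.455 − (0)·0.535 = 8.455.
E[T] = exp(μ + σ²/2) = exp(8.455 + 0.1430) = 5420 hours.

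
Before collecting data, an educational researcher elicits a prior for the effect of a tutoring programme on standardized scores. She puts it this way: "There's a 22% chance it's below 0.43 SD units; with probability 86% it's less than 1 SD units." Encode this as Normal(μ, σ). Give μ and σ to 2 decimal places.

μ = 0.67, σ = 0.31

For Normal(μ,σ), the p-quantile is μ + z_p·σ. Here z_{0.22} = -0.7722, z_{0.86} = 1.08.
So 0.43 = μ − 0.7722σ and 1 = μ + 1.08σ.
Subtracting: σ = (1 − 0.43)/(1.08 − (-0.7722)) = 0.31.
Then μ = 0.43 − (-0.7722)·0.31 = 0.67.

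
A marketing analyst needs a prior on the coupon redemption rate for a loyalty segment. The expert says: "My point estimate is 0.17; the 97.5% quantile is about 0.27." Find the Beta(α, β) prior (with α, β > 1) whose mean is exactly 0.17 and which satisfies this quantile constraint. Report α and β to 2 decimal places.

α ≈ 10.96, β ≈ 53.49

With mean 0.17 fixed, write α = 0.17s, β = 0.83s where s = α+β.
Need P(θ < 0.27) = 0.975 under Beta(0.17s, 0.83s). Normal approximation: (q−m)/√(m(1−m)/s) ≈ z_{0.975} = 1.96, so s ≈ 0.17·0.83·(1.96)²/(0.27−0.17)² = 54.2.
At s = 54.2: P(θ<0.27) ≈ 0.965. Adjusting to match 0.975 gives s ≈ 64.45.
So α = 0.17·64.45 ≈ 10.96, β = 0.83·64.45 ≈ 53.49.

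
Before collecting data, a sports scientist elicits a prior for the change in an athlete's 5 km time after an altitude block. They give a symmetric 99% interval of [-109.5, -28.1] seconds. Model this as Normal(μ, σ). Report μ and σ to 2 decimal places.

μ = -68.80, σ = 15.80

A symmetric 99% interval runs μ ± z·σ with z = 2.576.
Half-width = 40.7, so σ = 40.7/2.576 = 15.80.
μ is the interval midpoint, -68.80.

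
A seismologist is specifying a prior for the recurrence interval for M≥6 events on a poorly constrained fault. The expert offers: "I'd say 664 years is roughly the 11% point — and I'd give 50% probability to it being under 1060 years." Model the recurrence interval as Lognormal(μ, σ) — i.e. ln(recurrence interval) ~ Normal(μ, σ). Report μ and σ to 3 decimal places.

μ ≈ 6.966, σ ≈ 0.381

If T ~ Lognormal(μ,σ) then ln T ~ Normal(μ,σ), so the p-quantile of ln T is μ + z_p·σ.
ln(664) = 6.498 and ln(1060) = 6.966; z_{0.11} = -1.227, z_{0.5} = 0.
σ = (6.966 − 6.498)/(0 − (-1.227)) = 0.381.
μ = 6.498 − (-1.227)·0.381 = 6.966.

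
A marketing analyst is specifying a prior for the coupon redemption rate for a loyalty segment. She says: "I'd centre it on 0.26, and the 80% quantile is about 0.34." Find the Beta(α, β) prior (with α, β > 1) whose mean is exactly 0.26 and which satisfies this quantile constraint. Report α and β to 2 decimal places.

With mean 0.26 fixed, write α = 0.26s, β = 0.74s where s = α+β.
Need P(θ < 0.34) = 0.8 under Beta(0.26s, 0.74s). Normal approximation: (q−m)/√(m(1−m)/s) ≈ z_{0.8} = 0.842, so s ≈ 0.26·0.74·(0.842)²/(0.34−0.26)² = 21.3.
At s = 21.3: P(θ<0.34) ≈ 0.807. Adjusting to match 0.8 gives s ≈ 19.88.
So α = 0.26·19.88 ≈ 5.17, β = 0.74·19.88 ≈ 14.71.

α ≈ 5.17, β ≈ 14.71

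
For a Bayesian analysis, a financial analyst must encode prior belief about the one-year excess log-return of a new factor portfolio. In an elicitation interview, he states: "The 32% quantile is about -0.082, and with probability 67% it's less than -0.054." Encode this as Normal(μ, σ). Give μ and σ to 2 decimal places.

For Normal(μ,σ), the p-quantile is μ + z_p·σ. Here z_{0.32} = -0.4677, z_{0.67} = 0.4399.
So -0.082 = μ − 0.4677σ and -0.054 = μ + 0.4399σ.
Subtracting: σ = (-0.054 − -0.082)/(0.4399 − (-0.4677)) = 0.03.
Then μ = -0.082 − (-0.4677)·0.03 = -0.07.

μ = -0.07, σ = 0.03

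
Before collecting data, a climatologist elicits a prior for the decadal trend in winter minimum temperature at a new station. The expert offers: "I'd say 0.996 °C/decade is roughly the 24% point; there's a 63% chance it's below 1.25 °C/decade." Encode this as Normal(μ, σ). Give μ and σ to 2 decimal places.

μ = 1.17, σ = 0.24

For Normal(μ,σ), the p-quantile is μ + z_p·σ. Here z_{0.24} = -0.7063, z_{0.63} = 0.3319.
So 0.996 = μ − 0.7063σ and 1.25 = μ + 0.3319σ.
Subtracting: σ = (1.25 − 0.996)/(0.3319 − (-0.7063)) = 0.24.
Then μ = 0.996 − (-0.7063)·0.24 = 1.17.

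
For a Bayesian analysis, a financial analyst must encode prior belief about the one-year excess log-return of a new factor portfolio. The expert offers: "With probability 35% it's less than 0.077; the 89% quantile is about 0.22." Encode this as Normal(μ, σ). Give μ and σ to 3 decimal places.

μ = 0.111, σ = 0.089

The p-quantile of Normal(μ,σ) is μ + z_p·σ, with z_{0.35} = -0.3853 and z_{0.89} = 1.227.
Eliminate σ: μ = (z₂·x₁ − z₁·x₂)/(z₂ − z₁) = (1.227·0.077 − (-0.3853)·0.22)/1.612 = 0.111.
Then σ = (x₂ − x₁)/(z₂ − z₁) = (0.22 − 0.077)/1.612 = 0.089.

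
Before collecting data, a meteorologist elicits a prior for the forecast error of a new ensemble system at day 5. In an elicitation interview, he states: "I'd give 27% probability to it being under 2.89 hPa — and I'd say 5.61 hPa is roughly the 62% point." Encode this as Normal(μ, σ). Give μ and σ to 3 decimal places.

The p-quantile of Normal(μ,σ) is μ + z_p·σ, with z_{0.27} = -0.6128 and z_{0.62} = 0.3055.
Eliminate σ: μ = (z₂·x₁ − z₁·x₂)/(z₂ − z₁) = (0.3055·2.89 − (-0.6128)·5.61)/0.9183 = 4.705.
Then σ = (x₂ − x₁)/(z₂ − z₁) = (5.61 − 2.89)/0.9183 = 2.962.

μ = 4.705, σ = 2.962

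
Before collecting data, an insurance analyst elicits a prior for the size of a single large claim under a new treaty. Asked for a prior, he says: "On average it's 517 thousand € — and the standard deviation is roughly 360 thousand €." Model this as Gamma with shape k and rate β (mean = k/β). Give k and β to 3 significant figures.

k ≈ 2.06, β ≈ 0.00399

For Gamma(k, rate β): mean = k/β, variance = k/β², so CV = 1/√k.
CV = SD/mean = 360/517 = 0.6963, hence k = 1/CV² = 2.06.
Then β = k/mean = 2.06/517 = 0.00399.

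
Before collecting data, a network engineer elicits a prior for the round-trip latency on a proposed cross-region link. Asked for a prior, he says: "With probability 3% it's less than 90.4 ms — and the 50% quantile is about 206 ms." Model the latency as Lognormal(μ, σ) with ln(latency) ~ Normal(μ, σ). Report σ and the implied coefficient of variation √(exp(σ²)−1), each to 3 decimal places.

σ ≈ 0.438, CV ≈ 0.460

If T ~ Lognormal(μ,σ) then ln T ~ Normal(μ,σ), so the p-quantile of ln T is μ + z_p·σ.
ln(90.4) = 4.504 and ln(206) = 5.328; z_{0.03} = -1.881, z_{0.5} = 0.
σ = (5.328 − 4.504)/(0 − (-1.881)) = 0.438.
μ = 4.504 − (-1.881)·0.438 = 5.328.
CV = √(exp(σ²)−1) = √(exp(0.1918)−1) = 0.460.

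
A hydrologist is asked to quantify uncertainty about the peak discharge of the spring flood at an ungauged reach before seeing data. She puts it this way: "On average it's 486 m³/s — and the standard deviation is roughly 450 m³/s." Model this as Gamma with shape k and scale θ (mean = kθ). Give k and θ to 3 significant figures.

k ≈ 1.17, θ ≈ 417

For Gamma(k, scale θ): mean = kθ, variance = kθ², so CV = 1/√k.
CV = SD/mean = 450/486 = 0.9259, hence k = 1/CV² = 1.17.
Then θ = mean/k = 486/1.17 = 417.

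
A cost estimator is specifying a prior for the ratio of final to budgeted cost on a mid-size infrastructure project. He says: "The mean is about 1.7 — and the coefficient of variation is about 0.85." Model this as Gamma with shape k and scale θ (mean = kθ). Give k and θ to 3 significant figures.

k ≈ 1.38, θ ≈ 1.23

For Gamma(k, scale θ): mean = kθ, variance = kθ², so CV = 1/√k.
CV = 0.85, hence k = 1/CV² = 1.38.
Then θ = mean/k = 1.7/1.38 = 1.23.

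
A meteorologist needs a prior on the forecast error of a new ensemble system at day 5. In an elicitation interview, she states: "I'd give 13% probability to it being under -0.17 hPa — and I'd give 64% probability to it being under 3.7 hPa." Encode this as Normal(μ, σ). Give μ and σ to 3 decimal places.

For Normal(μ,σ), the p-quantile is μ + z_p·σ. Here z_{0.13} = -1.126, z_{0.64} = 0.3585.
So -0.17 = μ − 1.126σ and 3.7 = μ + 0.3585σ.
Subtracting: σ = (3.7 − -0.17)/(0.3585 − (-1.126)) = 2.606.
Then μ = -0.17 − (-1.126)·2.606 = 2.766.

μ = 2.766, σ = 2.606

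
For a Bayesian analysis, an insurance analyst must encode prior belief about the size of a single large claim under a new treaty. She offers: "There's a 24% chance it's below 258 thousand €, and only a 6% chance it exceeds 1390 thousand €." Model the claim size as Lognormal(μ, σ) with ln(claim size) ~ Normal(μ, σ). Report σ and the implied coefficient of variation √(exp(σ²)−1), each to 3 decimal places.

σ ≈ 0.745, CV ≈ 0.861

If T ~ Lognormal(μ,σ) then ln T ~ Normal(μ,σ), so the p-quantile of ln T is μ + z_p·σ.
ln(258) = 5.553 and ln(1390) = 7.237; z_{0.24} = -0.7063, z_{0.94} = 1.555.
σ = (7.237 − 5.553)/(1.555 − (-0.7063)) = 0.745.
μ = 5.553 − (-0.7063)·0.745 = 6.079.
CV = √(exp(σ²)−1) = √(exp(0.5548)−1) = 0.861.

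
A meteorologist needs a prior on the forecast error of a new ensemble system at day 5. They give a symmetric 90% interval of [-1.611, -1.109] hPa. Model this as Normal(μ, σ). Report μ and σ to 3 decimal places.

μ = -1.360, σ = 0.153

A symmetric 90% interval runs μ ± z·σ with z = 1.645.
Half-width = 0.251, so σ = 0.251/1.645 = 0.153.
μ is the interval midpoint, -1.360.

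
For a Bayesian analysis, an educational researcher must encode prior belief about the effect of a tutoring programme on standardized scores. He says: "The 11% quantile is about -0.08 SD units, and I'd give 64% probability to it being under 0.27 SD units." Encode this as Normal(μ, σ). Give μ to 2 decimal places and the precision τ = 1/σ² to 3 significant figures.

μ = 0.19, τ = 20.5

The p-quantile of Normal(μ,σ) is μ + z_p·σ, with z_{0.11} = -1.227 and z_{0.64} = 0.3585.
Eliminate σ: μ = (z₂·x₁ − z₁·x₂)/(z₂ − z₁) = (0.3585·-0.08 − (-1.227)·0.27)/1.585 = 0.19.
Then σ = (x₂ − x₁)/(z₂ − z₁) = (0.27 − -0.08)/1.585 = 0.22.
Precision τ = 1/σ² = 1/0.2208² = 20.5.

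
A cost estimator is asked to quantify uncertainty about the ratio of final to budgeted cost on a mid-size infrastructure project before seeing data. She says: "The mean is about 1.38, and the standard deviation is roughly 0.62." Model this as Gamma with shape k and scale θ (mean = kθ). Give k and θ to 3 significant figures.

For Gamma(k, scale θ): mean = kθ, variance = kθ², so CV = 1/√k.
CV = SD/mean = 0.62/1.38 = 0.4493, hence k = 1/CV² = 4.95.
Then θ = mean/k = 1.38/4.95 = 0.279.

k ≈ 4.95, θ ≈ 0.279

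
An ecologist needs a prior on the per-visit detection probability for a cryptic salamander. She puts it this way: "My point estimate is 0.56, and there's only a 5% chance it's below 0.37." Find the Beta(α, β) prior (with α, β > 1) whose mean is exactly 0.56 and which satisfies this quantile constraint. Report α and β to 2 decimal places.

α ≈ 10.26, β ≈ 8.06

With mean 0.56 fixed, write α = 0.56s, β = 0.44s where s = α+β.
Need P(θ < 0.37) = 0.05 under Beta(0.56s, 0.44s). Normal approximation: (q−m)/√(m(1−m)/s) ≈ z_{0.05} = -1.64, so s ≈ 0.56·0.44·(-1.64)²/(0.37−0.56)² = 18.5.
At s = 18.5: P(θ<0.37) ≈ 0.049. Adjusting to match 0.05 gives s ≈ 18.32.
So α = 0.56·18.32 ≈ 10.26, β = 0.44·18.32 ≈ 8.06.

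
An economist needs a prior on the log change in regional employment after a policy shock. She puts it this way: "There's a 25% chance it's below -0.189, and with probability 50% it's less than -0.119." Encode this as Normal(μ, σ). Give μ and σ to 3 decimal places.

The p-quantile of Normal(μ,σ) is μ + z_p·σ, with z_{0.25} = -0.6745 and z_{0.5} = 0.
Eliminate σ: μ = (z₂·x₁ − z₁·x₂)/(z₂ − z₁) = (0·-0.189 − (-0.6745)·-0.119)/0.6745 = -0.119.
Then σ = (x₂ − x₁)/(z₂ − z₁) = (-0.119 − -0.189)/0.6745 = 0.104.

μ = -0.119, σ = 0.104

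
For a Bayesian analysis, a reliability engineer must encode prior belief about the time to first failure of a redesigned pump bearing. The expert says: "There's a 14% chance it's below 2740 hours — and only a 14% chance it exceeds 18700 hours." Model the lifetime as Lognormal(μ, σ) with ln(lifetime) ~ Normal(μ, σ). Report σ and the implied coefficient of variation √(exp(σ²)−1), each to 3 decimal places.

σ ≈ 0.889, CV ≈ 1.097

If T ~ Lognormal(μ,σ) then ln T ~ Normal(μ,σ), so the p-quantile of ln T is μ + z_p·σ.
ln(2740) = 7.916 and ln(18700) = 9.836; z_{0.14} = -1.08, z_{0.86} = 1.08.
σ = (9.836 − 7.916)/(1.08 − (-1.08)) = 0.889.
μ = 7.916 − (-1.08)·0.889 = 8.876.
CV = √(exp(σ²)−1) = √(exp(0.7901)−1) = 1.097.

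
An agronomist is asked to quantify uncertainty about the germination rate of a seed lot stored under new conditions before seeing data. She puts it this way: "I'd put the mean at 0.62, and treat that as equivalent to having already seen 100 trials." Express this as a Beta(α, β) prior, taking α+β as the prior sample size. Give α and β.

Under the effective-sample-size interpretation, Beta(α, β) has prior mean α/(α+β) and prior sample size α+β.
So α+β = 100 and α/(α+β) = 0.62, giving α = 0.62·100 = 62 and β = 100 − 62 = 38.

α = 62, β = 38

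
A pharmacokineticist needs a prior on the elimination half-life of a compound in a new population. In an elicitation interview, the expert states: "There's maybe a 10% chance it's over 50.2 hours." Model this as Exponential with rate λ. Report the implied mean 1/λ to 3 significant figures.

P(T > 50.2) = e^(−λ·50.2) = 0.1, so λ = −ln(0.1)/50.2 = 0.0459.
Mean = 1/λ = 21.8 hours.

mean ≈ 21.8 hours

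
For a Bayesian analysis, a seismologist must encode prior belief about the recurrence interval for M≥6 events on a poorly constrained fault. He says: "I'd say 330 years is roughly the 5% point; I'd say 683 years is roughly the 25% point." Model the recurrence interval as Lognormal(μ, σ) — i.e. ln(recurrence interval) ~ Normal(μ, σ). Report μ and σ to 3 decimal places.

If T ~ Lognormal(μ,σ) then ln T ~ Normal(μ,σ), so the p-quantile of ln T is μ + z_p·σ.
ln(330) = 5.799 and ln(683) = 6.526; z_{0.05} = -1.645, z_{0.25} = -0.6745.
σ = (6.526 − 5.799)/(-0.6745 − (-1.645)) = 0.750.
μ = 5.799 − (-1.645)·0.750 = 7.032.

μ ≈ 7.032, σ ≈ 0.750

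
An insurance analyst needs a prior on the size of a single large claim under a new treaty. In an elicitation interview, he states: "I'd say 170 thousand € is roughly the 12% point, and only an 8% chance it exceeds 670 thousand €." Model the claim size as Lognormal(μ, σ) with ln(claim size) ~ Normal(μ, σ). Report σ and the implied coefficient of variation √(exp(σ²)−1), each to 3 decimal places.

If T ~ Lognormal(μ,σ) then ln T ~ Normal(μ,σ), so the p-quantile of ln T is μ + z_p·σ.
ln(170) = 5.136 and ln(670) = 6.507; z_{0.12} = -1.175, z_{0.92} = 1.405.
σ = (6.507 − 5.136)/(1.405 − (-1.175)) = 0.532.
μ = 5.136 − (-1.175)·0.532 = 5.760.
CV = √(exp(σ²)−1) = √(exp(0.2826)−1) = 0.571.

σ ≈ 0.532, CV ≈ 0.571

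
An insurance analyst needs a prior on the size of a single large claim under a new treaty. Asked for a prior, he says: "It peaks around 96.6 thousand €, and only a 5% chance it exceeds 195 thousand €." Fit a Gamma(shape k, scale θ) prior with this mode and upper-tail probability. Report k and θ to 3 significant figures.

k ≈ 6.61, θ ≈ 17.2

Gamma(k,θ) with k>1 has mode (k−1)θ, so θ = 96.6/(k−1).
Need P(X < 195) = 0.95 with θ tied to k this way. Start at k = 2, θ = 96.6: P(X<195) ≈ 0.599.
Too low — raise k to concentrate. Iterating converges to k ≈ 6.61.
Then θ = 96.6/(6.61−1) ≈ 17.2.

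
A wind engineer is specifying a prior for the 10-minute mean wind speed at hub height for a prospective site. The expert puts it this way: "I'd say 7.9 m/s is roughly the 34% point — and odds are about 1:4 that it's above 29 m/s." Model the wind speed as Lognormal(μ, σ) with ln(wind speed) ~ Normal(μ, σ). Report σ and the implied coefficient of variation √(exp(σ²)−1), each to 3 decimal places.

If T ~ Lognormal(μ,σ) then ln T ~ Normal(μ,σ), so the p-quantile of ln T is μ + z_p·σ.
ln(7.9) = 2.067 and ln(29) = 3.367; z_{0.34} = -0.4125, z_{0.8} = 0.8416.
σ = (3.367 − 2.067)/(0.8416 − (-0.4125)) = 1.037.
μ = 2.067 − (-0.4125)·1.037 = 2.495.
CV = √(exp(σ²)−1) = √(exp(1.0753)−1) = 1.390.

σ ≈ 1.037, CV ≈ 1.390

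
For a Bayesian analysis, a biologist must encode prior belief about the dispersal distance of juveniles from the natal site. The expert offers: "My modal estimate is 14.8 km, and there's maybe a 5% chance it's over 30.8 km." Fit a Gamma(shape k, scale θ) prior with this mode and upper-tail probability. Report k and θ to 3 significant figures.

Gamma(k,θ) with k>1 has mode (k−1)θ, so θ = 14.8/(k−1).
Need P(X < 30.8) = 0.95 with θ tied to k this way. Start at k = 2, θ = 14.8: P(X<30.8) ≈ 0.615.
Too low — raise k to concentrate. Iterating converges to k ≈ 6.15.
Then θ = 14.8/(6.15−1) ≈ 2.88.

k ≈ 6.15, θ ≈ 2.88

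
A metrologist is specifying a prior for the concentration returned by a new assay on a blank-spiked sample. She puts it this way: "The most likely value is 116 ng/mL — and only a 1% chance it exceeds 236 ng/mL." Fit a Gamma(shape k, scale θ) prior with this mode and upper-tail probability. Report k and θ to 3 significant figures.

k ≈ 10.7, θ ≈ 12

Gamma(k,θ) with k>1 has mode (k−1)θ, so θ = 116/(k−1).
Need P(X < 236) = 0.99 with θ tied to k this way. Start at k = 2, θ = 116: P(X<236) ≈ 0.603.
Too low — raise k to concentrate. Iterating converges to k ≈ 10.7.
Then θ = 116/(10.7−1) ≈ 12.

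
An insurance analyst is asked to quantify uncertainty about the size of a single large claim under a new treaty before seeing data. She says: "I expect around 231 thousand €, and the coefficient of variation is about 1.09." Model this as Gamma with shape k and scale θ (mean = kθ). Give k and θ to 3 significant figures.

k ≈ 0.842, θ ≈ 274

For Gamma(k, scale θ): mean = kθ, variance = kθ², so CV = 1/√k.
CV = 1.09, hence k = 1/CV² = 0.842.
Then θ = mean/k = 231/0.842 = 274.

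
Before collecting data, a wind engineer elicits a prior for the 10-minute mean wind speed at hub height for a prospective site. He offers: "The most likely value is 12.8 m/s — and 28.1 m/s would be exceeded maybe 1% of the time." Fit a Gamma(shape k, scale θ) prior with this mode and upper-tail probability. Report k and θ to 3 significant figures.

Gamma(k,θ) with k>1 has mode (k−1)θ, so θ = 12.8/(k−1).
Need P(X < 28.1) = 0.99 with θ tied to k this way. Start at k = 2, θ = 12.8: P(X<28.1) ≈ 0.644.
Too low — raise k to concentrate. Iterating converges to k ≈ 8.8.
Then θ = 12.8/(8.8−1) ≈ 1.64.

k ≈ 8.8, θ ≈ 1.64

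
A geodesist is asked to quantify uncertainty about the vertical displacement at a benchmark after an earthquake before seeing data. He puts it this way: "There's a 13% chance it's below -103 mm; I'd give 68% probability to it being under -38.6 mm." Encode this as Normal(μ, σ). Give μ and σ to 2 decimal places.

The p-quantile of Normal(μ,σ) is μ + z_p·σ, with z_{0.13} = -1.126 and z_{0.68} = 0.4677.
Eliminate σ: μ = (z₂·x₁ − z₁·x₂)/(z₂ − z₁) = (0.4677·-103 − (-1.126)·-38.6)/1.594 = -57.49.
Then σ = (x₂ − x₁)/(z₂ − z₁) = (-38.6 − -103)/1.594 = 40.40.

μ = -57.49, σ = 40.40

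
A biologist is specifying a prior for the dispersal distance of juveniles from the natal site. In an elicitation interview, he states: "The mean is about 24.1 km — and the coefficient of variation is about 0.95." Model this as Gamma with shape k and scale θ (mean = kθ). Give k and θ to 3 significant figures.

k ≈ 1.11, θ ≈ 21.8

For Gamma(k, scale θ): mean = kθ, variance = kθ², so CV = 1/√k.
CV = 0.95, hence k = 1/CV² = 1.11.
Then θ = mean/k = 24.1/1.11 = 21.8.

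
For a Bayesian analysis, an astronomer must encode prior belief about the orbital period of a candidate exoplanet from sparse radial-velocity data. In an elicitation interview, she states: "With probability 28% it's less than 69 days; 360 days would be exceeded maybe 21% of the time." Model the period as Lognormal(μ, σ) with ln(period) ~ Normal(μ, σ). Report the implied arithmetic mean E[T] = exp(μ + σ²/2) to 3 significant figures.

E[T] ≈ 280 days

If T ~ Lognormal(μ,σ) then ln T ~ Normal(μ,σ), so the p-quantile of ln T is μ + z_p·σ.
ln(69) = 4.234 and ln(360) = 5.886; z_{0.28} = -0.5828, z_{0.79} = 0.8064.
σ = (5.886 − 4.234)/(0.8064 − (-0.5828)) = 1.189.
μ = 4.234 − (-0.5828)·1.189 = 4.927.
E[T] = exp(μ + σ²/2) = exp(4.927 + 0.7070) = 280 days.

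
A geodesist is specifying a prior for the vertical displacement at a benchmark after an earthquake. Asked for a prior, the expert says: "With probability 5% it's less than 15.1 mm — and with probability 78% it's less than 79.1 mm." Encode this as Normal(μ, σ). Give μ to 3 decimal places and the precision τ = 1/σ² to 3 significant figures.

μ = 58.653, τ = 0.00143

For Normal(μ,σ), the p-quantile is μ + z_p·σ. Here z_{0.05} = -1.645, z_{0.78} = 0.7722.
So 15.1 = μ − 1.645σ and 79.1 = μ + 0.7722σ.
Subtracting: σ = (79.1 − 15.1)/(0.7722 − (-1.645)) = 26.479.
Then μ = 15.1 − (-1.645)·26.479 = 58.653.
Precision τ = 1/σ² = 1/26.48² = 0.00143.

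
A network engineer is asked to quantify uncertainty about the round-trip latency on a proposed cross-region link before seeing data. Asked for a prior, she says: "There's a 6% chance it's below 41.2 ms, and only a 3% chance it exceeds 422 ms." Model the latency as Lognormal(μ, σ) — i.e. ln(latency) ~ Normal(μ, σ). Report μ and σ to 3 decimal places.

If T ~ Lognormal(μ,σ) then ln T ~ Normal(μ,σ), so the p-quantile of ln T is μ + z_p·σ.
ln(41.2) = 3.718 and ln(422) = 6.045; z_{0.06} = -1.555, z_{0.97} = 1.881.
σ = (6.045 − 3.718)/(1.881 − (-1.555)) = 0.677.
μ = 3.718 − (-1.555)·0.677 = 4.771.

μ ≈ 4.771, σ ≈ 0.677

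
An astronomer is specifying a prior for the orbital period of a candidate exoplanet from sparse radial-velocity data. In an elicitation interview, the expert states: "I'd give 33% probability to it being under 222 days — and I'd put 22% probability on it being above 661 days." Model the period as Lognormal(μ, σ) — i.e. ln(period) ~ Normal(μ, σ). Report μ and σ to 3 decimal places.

If T ~ Lognormal(μ,σ) then ln T ~ Normal(μ,σ), so the p-quantile of ln T is μ + z_p·σ.
ln(222) = 5.403 and ln(661) = 6.494; z_{0.33} = -0.4399, z_{0.78} = 0.7722.
σ = (6.494 − 5.403)/(0.7722 − (-0.4399)) = 0.900.
μ = 5.403 − (-0.4399)·0.900 = 5.799.

μ ≈ 5.799, σ ≈ 0.900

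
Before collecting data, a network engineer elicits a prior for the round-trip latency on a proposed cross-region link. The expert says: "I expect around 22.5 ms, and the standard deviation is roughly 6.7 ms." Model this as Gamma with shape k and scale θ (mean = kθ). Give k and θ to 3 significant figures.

For Gamma(k, scale θ): mean = kθ, variance = kθ², so CV = 1/√k.
CV = SD/mean = 6.7/22.5 = 0.2978, hence k = 1/CV² = 11.3.
Then θ = mean/k = 22.5/11.3 = 2.

k ≈ 11.3, θ ≈ 2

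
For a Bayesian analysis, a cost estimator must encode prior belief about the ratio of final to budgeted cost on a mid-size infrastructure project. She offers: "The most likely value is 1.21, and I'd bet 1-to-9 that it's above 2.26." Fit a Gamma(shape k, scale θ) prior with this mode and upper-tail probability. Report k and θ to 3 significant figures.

k ≈ 5.89, θ ≈ 0.247

Gamma(k,θ) with k>1 has mode (k−1)θ, so θ = 1.21/(k−1).
Need P(X < 2.26) = 0.9 with θ tied to k this way. Start at k = 2, θ = 1.21: P(X<2.26) ≈ 0.557.
Too low — raise k to concentrate. Iterating converges to k ≈ 5.89.
Then θ = 1.21/(5.89−1) ≈ 0.247.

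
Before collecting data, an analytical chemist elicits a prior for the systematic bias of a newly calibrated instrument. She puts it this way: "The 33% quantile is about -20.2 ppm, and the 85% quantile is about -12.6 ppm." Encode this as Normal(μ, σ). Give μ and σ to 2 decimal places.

For Normal(μ,σ), the p-quantile is μ + z_p·σ. Here z_{0.33} = -0.4399, z_{0.85} = 1.036.
So -20.2 = μ − 0.4399σ and -12.6 = μ + 1.036σ.
Subtracting: σ = (-12.6 − -20.2)/(1.036 − (-0.4399)) = 5.15.
Then μ = -20.2 − (-0.4399)·5.15 = -17.94.

μ = -17.94, σ = 5.15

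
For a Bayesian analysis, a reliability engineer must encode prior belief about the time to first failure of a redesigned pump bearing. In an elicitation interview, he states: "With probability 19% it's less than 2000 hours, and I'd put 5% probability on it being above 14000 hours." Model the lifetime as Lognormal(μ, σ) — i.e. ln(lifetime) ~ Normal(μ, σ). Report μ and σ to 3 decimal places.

If T ~ Lognormal(μ,σ) then ln T ~ Normal(μ,σ), so the p-quantile of ln T is μ + z_p·σ.
ln(2000) = 7.601 and ln(14000) = 9.547; z_{0.19} = -0.8779, z_{0.95} = 1.645.
σ = (9.547 − 7.601)/(1.645 − (-0.8779)) = 0.771.
μ = 7.601 − (-0.8779)·0.771 = 8.278.

μ ≈ 8.278, σ ≈ 0.771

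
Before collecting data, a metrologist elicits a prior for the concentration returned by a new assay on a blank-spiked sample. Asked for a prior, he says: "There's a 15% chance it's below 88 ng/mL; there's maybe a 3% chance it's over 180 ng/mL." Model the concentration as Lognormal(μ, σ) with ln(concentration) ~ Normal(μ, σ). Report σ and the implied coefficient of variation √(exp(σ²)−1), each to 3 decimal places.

σ ≈ 0.245, CV ≈ 0.249

If T ~ Lognormal(μ,σ) then ln T ~ Normal(μ,σ), so the p-quantile of ln T is μ + z_p·σ.
ln(88) = 4.477 and ln(180) = 5.193; z_{0.15} = -1.036, z_{0.97} = 1.881.
σ = (5.193 − 4.477)/(1.881 − (-1.036)) = 0.245.
μ = 4.477 − (-1.036)·0.245 = 4.732.
CV = √(exp(σ²)−1) = √(exp(0.0602)−1) = 0.249.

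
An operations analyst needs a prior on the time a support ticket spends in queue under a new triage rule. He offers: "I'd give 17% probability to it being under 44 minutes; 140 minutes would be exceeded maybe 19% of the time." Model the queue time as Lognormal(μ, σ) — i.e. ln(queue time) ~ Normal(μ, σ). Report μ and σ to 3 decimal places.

If T ~ Lognormal(μ,σ) then ln T ~ Normal(μ,σ), so the p-quantile of ln T is μ + z_p·σ.
ln(44) = 3.784 and ln(140) = 4.942; z_{0.17} = -0.9542, z_{0.81} = 0.8779.
σ = (4.942 − 3.784)/(0.8779 − (-0.9542)) = 0.632.
μ = 3.784 − (-0.9542)·0.632 = 4.387.

μ ≈ 4.387, σ ≈ 0.632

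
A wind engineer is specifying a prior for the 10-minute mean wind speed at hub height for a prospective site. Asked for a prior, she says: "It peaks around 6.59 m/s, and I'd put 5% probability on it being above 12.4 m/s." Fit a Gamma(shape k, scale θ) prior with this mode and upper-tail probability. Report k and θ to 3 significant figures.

k ≈ 7.96, θ ≈ 0.947

Gamma(k,θ) with k>1 has mode (k−1)θ, so θ = 6.59/(k−1).
Need P(X < 12.4) = 0.95 with θ tied to k this way. Start at k = 2, θ = 6.59: P(X<12.4) ≈ 0.561.
Too low — raise k to concentrate. Iterating converges to k ≈ 7.96.
Then θ = 6.59/(7.96−1) ≈ 0.947.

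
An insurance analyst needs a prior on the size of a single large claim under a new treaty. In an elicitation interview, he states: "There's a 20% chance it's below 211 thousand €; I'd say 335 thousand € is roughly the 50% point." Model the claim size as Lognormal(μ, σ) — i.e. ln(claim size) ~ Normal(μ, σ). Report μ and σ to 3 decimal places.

If T ~ Lognormal(μ,σ) then ln T ~ Normal(μ,σ), so the p-quantile of ln T is μ + z_p·σ.
ln(211) = 5.352 and ln(335) = 5.814; z_{0.2} = -0.8416, z_{0.5} = 0.
σ = (5.814 − 5.352)/(0 − (-0.8416)) = 0.549.
μ = 5.352 − (-0.8416)·0.549 = 5.814.

μ ≈ 5.814, σ ≈ 0.549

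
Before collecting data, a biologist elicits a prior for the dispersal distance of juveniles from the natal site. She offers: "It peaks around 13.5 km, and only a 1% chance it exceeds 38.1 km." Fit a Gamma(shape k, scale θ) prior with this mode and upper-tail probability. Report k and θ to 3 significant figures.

k ≈ 5.24, θ ≈ 3.18

Gamma(k,θ) with k>1 has mode (k−1)θ, so θ = 13.5/(k−1).
Need P(X < 38.1) = 0.99 with θ tied to k this way. Start at k = 2, θ = 13.5: P(X<38.1) ≈ 0.773.
Too low — raise k to concentrate. Iterating converges to k ≈ 5.24.
Then θ = 13.5/(5.24−1) ≈ 3.18.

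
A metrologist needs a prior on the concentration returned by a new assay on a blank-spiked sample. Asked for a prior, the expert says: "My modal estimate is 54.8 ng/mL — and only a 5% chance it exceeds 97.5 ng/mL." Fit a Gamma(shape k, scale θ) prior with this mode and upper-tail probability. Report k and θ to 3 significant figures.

k ≈ 9.4, θ ≈ 6.52

Gamma(k,θ) with k>1 has mode (k−1)θ, so θ = 54.8/(k−1).
Need P(X < 97.5) = 0.95 with θ tied to k this way. Start at k = 2, θ = 54.8: P(X<97.5) ≈ 0.531.
Too low — raise k to concentrate. Iterating converges to k ≈ 9.4.
Then θ = 54.8/(9.4−1) ≈ 6.52.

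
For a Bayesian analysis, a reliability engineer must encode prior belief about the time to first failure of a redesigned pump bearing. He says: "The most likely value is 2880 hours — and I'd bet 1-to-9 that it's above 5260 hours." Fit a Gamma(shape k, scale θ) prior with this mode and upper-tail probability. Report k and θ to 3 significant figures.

k ≈ 6.25, θ ≈ 548

Gamma(k,θ) with k>1 has mode (k−1)θ, so θ = 2880/(k−1).
Need P(X < 5260) = 0.9 with θ tied to k this way. Start at k = 2, θ = 2880: P(X<5260) ≈ 0.545.
Too low — raise k to concentrate. Iterating converges to k ≈ 6.25.
Then θ = 2880/(6.25−1) ≈ 548.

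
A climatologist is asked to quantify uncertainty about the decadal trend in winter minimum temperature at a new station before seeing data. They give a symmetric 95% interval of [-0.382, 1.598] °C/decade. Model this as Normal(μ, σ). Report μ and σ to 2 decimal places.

A symmetric 95% interval runs μ ± z·σ with z = 1.96.
Half-width = 0.99, so σ = 0.99/1.96 = 0.51.
μ is the interval midpoint, 0.61.

μ = 0.61, σ = 0.51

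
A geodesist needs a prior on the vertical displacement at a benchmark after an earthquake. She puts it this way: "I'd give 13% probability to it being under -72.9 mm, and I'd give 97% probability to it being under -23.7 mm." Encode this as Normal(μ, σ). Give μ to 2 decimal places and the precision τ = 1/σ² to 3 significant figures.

μ = -54.47, τ = 0.00374

The p-quantile of Normal(μ,σ) is μ + z_p·σ, with z_{0.13} = -1.126 and z_{0.97} = 1.881.
Eliminate σ: μ = (z₂·x₁ − z₁·x₂)/(z₂ − z₁) = (1.881·-72.9 − (-1.126)·-23.7)/3.007 = -54.47.
Then σ = (x₂ − x₁)/(z₂ − z₁) = (-23.7 − -72.9)/3.007 = 16.36.
Precision τ = 1/σ² = 1/16.36² = 0.00374.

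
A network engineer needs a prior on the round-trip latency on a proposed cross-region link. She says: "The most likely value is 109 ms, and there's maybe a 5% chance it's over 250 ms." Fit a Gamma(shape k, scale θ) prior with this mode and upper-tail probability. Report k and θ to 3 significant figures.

Gamma(k,θ) with k>1 has mode (k−1)θ, so θ = 109/(k−1).
Need P(X < 250) = 0.95 with θ tied to k this way. Start at k = 2, θ = 109: P(X<250) ≈ 0.668.
Too low — raise k to concentrate. Iterating converges to k ≈ 4.98.
Then θ = 109/(4.98−1) ≈ 27.4.

k ≈ 4.98, θ ≈ 27.4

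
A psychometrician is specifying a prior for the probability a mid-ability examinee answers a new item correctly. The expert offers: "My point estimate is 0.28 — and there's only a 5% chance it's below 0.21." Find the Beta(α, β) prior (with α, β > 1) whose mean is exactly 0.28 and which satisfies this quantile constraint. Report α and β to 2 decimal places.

α ≈ 28.79, β ≈ 74.04

With mean 0.28 fixed, write α = 0.28s, β = 0.72s where s = α+β.
Need P(θ < 0.21) = 0.05 under Beta(0.28s, 0.72s). Normal approximation: (q−m)/√(m(1−m)/s) ≈ z_{0.05} = -1.64, so s ≈ 0.28·0.72·(-1.64)²/(0.21−0.28)² = 111.3.
At s = 111.3: P(θ<0.21) ≈ 0.043. Adjusting to match 0.05 gives s ≈ 102.84.
So α = 0.28·102.84 ≈ 28.79, β = 0.72·102.84 ≈ 74.04.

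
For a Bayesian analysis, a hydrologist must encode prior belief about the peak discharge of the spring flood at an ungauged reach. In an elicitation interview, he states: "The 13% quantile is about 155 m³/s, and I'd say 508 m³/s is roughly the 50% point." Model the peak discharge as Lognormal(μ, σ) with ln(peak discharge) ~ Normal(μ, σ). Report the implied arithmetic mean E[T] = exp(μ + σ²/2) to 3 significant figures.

If T ~ Lognormal(μ,σ) then ln T ~ Normal(μ,σ), so the p-quantile of ln T is μ + z_p·σ.
ln(155) = 5.043 and ln(508) = 6.23; z_{0.13} = -1.126, z_{0.5} = 0.
σ = (6.23 − 5.043)/(0 − (-1.126)) = 1.054.
μ = 5.043 − (-1.126)·1.054 = 6.230.
E[T] = exp(μ + σ²/2) = exp(6.230 + 0.5553) = 885 m³/s.

E[T] ≈ 885 m³/s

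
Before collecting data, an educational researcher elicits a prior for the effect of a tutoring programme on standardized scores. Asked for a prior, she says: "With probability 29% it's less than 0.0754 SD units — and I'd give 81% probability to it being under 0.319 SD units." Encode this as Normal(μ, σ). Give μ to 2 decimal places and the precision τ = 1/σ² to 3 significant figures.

For Normal(μ,σ), the p-quantile is μ + z_p·σ. Here z_{0.29} = -0.5534, z_{0.81} = 0.8779.
So 0.0754 = μ − 0.5534σ and 0.319 = μ + 0.8779σ.
Subtracting: σ = (0.319 − 0.0754)/(0.8779 − (-0.5534)) = 0.17.
Then μ = 0.0754 − (-0.5534)·0.17 = 0.17.
Precision τ = 1/σ² = 1/0.1702² = 34.5.

μ = 0.17, τ = 34.5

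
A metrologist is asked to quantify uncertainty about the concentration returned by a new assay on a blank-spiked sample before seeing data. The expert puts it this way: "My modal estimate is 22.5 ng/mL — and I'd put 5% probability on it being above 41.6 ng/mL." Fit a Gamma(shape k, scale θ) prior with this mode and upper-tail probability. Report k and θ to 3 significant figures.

k ≈ 8.37, θ ≈ 3.05

Gamma(k,θ) with k>1 has mode (k−1)θ, so θ = 22.5/(k−1).
Need P(X < 41.6) = 0.95 with θ tied to k this way. Start at k = 2, θ = 22.5: P(X<41.6) ≈ 0.552.
Too low — raise k to concentrate. Iterating converges to k ≈ 8.37.
Then θ = 22.5/(8.37−1) ≈ 3.05.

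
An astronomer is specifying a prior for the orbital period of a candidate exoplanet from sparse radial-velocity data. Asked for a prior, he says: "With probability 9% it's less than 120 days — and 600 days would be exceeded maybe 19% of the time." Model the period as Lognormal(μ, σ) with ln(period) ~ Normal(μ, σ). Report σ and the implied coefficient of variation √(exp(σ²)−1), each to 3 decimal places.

σ ≈ 0.725, CV ≈ 0.832

If T ~ Lognormal(μ,σ) then ln T ~ Normal(μ,σ), so the p-quantile of ln T is μ + z_p·σ.
ln(120) = 4.787 and ln(600) = 6.397; z_{0.09} = -1.341, z_{0.81} = 0.8779.
σ = (6.397 − 4.787)/(0.8779 − (-1.341)) = 0.725.
μ = 4.787 − (-1.341)·0.725 = 5.760.
CV = √(exp(σ²)−1) = √(exp(0.5262)−1) = 0.832.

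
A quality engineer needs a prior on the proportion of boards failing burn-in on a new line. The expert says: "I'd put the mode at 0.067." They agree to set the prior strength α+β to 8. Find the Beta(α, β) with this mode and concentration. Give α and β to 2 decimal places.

For α,β > 1 the Beta mode is (α−1)/(α+β−2). With α+β = 8, the mode is (α−1)/6.
Set (α−1)/6 = 0.067 → α = 1 + 0.067·6 = 1.40.
β = 8 − α = 6.60.

α = 1.40, β = 6.60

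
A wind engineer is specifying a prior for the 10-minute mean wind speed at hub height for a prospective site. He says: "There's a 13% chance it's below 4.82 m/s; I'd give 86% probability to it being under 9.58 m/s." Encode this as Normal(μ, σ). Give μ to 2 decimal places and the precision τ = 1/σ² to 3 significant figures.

μ = 7.25, τ = 0.215

For Normal(μ,σ), the p-quantile is μ + z_p·σ. Here z_{0.13} = -1.126, z_{0.86} = 1.08.
So 4.82 = μ − 1.126σ and 9.58 = μ + 1.08σ.
Subtracting: σ = (9.58 − 4.82)/(1.08 − (-1.126)) = 2.16.
Then μ = 4.82 − (-1.126)·2.16 = 7.25.
Precision τ = 1/σ² = 1/2.157² = 0.215.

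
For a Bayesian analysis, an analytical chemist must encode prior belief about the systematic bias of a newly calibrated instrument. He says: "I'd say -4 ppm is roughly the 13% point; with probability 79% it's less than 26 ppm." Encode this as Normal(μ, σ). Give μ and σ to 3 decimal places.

The p-quantile of Normal(μ,σ) is μ + z_p·σ, with z_{0.13} = -1.126 and z_{0.79} = 0.8064.
Eliminate σ: μ = (z₂·x₁ − z₁·x₂)/(z₂ − z₁) = (0.8064·-4 − (-1.126)·26)/1.933 = 13.483.
Then σ = (x₂ − x₁)/(z₂ − z₁) = (26 − -4)/1.933 = 15.521.

μ = 13.483, σ = 15.521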